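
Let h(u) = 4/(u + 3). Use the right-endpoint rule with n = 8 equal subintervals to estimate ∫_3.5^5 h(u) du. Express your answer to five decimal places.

Δu = (5 − 3.5)/8 = 0.1875.
Right endpoints: 3.6875, 3.875, 4.0625, 4.25, 4.4375, 4.625, 4.8125, 5.
h(3.6875) = 64/107, h(3.875) = 32/55, h(4.0625) = 64/113, h(4.25) = 16/29, h(4.4375) = 64/119, h(4.625) = 32/61, h(4.8125) = 0.512, h(5) = 0.5.
Sum = Δu · [h(3.6875) + h(3.875) + h(4.0625) + ...].
Sum ≈ 0.81983.

0.81983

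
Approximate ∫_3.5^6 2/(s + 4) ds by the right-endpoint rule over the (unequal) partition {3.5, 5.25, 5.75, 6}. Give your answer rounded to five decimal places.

0.53094

Subinterval widths: 1.75, 0.5, 0.25.
Right endpoints: 5.25, 5.75, 6.
f(5.25) = 8/37, f(5.75) = 8/39, f(6) = 0.2.
Sum = Σ Δs_i · f(s_i).
Sum ≈ 0.53094.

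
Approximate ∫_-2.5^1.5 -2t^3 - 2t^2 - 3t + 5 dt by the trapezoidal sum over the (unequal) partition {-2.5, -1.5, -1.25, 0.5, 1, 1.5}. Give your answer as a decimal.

31.90625

Subinterval widths: 1, 0.25, 1.75, 0.5, 0.5.
f(-2.5) = 31.25, f(-1.5) = 11.75, f(-1.25) = 9.53125, f(0.5) = 2.75, f(1) = -2, f(1.5) = -10.75.
On each subinterval the trapezoid contributes (Δt_i/2)·[f(t_{i-1}) + f(t_i)].
Sum = 31.90625.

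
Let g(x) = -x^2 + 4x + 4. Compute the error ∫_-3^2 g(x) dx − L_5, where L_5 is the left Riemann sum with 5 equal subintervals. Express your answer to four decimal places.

13.3333

Exact integral: ∫_-3^2 g(x) dx ≈ -1.666667.
L_5 = -15.
Error ≈ -1.666667 − (-15) ≈ 13.3333.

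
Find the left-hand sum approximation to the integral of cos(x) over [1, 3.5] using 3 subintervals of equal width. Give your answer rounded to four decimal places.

Δx = (3.5 − 1)/3 = 5/6.
Left endpoints: 1, 11/6, 8/3.
f(1) ≈ 0.5403, f(11/6) ≈ -0.2595, f(8/3) ≈ -0.8893.
Sum = Δx · [f(1) + f(11/6) + f(8/3)].
Sum ≈ -0.5071.

-0.5071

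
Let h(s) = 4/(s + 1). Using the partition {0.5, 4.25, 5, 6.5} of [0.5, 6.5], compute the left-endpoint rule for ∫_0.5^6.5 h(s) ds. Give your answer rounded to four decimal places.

Subinterval widths: 3.75, 0.75, 1.5.
Left endpoints: 0.5, 4.25, 5.
h(0.5) = 8/3, h(4.25) = 16/21, h(5) = 2/3.
Sum = Σ Δs_i · h(s_i).
Sum ≈ 11.5714.

11.5714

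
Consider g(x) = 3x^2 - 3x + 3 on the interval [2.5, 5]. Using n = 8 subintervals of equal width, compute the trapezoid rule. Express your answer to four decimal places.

Δx = (5 − 2.5)/8 = 0.3125.
g(2.5) = 14.25, g(2.8125) = 18.29296875, g(3.125) = 22.921875, g(3.4375) = 28.13671875, g(3.75) = 33.9375, g(4.0625) = 40.32421875, g(4.375) = 47.296875, g(4.6875) = 54.85546875, g(5) = 63.
T_8 = (Δx/2)·[g(x_0) + 2g(x_1) + ... + 2g(x_{7}) + g(x_8)].
Sum ≈ 88.8721.

88.8721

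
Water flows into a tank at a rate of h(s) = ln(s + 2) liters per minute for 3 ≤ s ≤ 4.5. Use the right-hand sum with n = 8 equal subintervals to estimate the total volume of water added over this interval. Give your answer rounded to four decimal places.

Δs = (4.5 − 3)/8 = 0.1875.
Right endpoints: 3.1875, 3.375, 3.5625, 3.75, 3.9375, 4.125, 4.3125, 4.5.
h(3.1875) ≈ 1.6463, h(3.375) ≈ 1.6818, h(3.5625) ≈ 1.7160, h(3.75) ≈ 1.7492, h(3.9375) ≈ 1.7813, h(4.125) ≈ 1.8124, h(4.3125) ≈ 1.8425, h(4.5) ≈ 1.8718.
Sum = Δs · [h(3.1875) + h(3.375) + h(3.5625) + ...].
Sum ≈ 2.6440.

2.6440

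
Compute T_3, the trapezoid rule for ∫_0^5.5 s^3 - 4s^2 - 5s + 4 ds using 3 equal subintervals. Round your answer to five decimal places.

Δs = (5.5 − 0)/3 = 11/6.
f(0) = 4, f(11/6) = -2689/216, f(11/3) = -508/27, f(5.5) = 21.875.
T_3 = (Δs/2)·[f(s_0) + 2f(s_1) + 2f(s_2) + f(s_3)].
Sum ≈ -33.59838.

-33.59838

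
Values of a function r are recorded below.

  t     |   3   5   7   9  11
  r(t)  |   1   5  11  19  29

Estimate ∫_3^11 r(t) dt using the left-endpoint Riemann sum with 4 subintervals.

Δt = 2.
Sum = 2·[1 + 5 + 11 + 19] = 72.

72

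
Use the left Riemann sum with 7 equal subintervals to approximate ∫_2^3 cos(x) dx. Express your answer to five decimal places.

-0.72588

Δx = (3 − 2)/7 = 1/7.
Left endpoints: 2, 15/7, 16/7, 17/7, 18/7, 19/7, 20/7.
f(2) ≈ -0.41615, f(15/7) ≈ -0.54137, f(16/7) ≈ -0.65556, f(17/7) ≈ -0.75639, f(18/7) ≈ -0.84181, f(19/7) ≈ -0.91009, f(20/7) ≈ -0.95982.
Sum = Δx · [f(2) + f(15/7) + f(16/7) + ...].
Sum ≈ -0.72588.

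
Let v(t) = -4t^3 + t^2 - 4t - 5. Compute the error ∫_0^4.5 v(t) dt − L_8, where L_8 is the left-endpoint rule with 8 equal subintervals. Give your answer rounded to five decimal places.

Exact integral: ∫_0^4.5 v(t) dt = -442.6875.
L_8 ≈ -346.9746094.
Error ≈ -442.6875 − (-346.9746094) ≈ -95.71289.

-95.71289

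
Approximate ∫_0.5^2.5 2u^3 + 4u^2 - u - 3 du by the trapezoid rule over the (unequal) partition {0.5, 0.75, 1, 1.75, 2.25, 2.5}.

32.453125

Subinterval widths: 0.25, 0.25, 0.75, 0.5, 0.25.
f(0.5) = -2.25, f(0.75) = -0.65625, f(1) = 2, f(1.75) = 18.21875, f(2.25) = 37.78125, f(2.5) = 50.75.
On each subinterval the trapezoid contributes (Δu_i/2)·[f(u_{i-1}) + f(u_i)].
Sum = 32.453125.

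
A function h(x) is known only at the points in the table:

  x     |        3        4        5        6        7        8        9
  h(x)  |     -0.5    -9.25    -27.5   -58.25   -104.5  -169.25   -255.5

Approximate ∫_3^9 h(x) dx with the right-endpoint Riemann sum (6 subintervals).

-624.25

Δx = 1.
Sum = 1·[(-9.25) + (-27.5) + (-58.25) + (-104.5) + (-169.25) + (-255.5)] = -624.25.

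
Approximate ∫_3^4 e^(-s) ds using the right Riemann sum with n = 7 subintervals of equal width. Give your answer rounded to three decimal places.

Δs = (4 − 3)/7 = 1/7.
Right endpoints: 22/7, 23/7, 24/7, 25/7, 26/7, 27/7, 4.
f(22/7) ≈ 0.043, f(23/7) ≈ 0.037, f(24/7) ≈ 0.032, f(25/7) ≈ 0.028, f(26/7) ≈ 0.024, f(27/7) ≈ 0.021, f(4) ≈ 0.018.
Sum = Δs · [f(22/7) + f(23/7) + f(24/7) + ...].
Sum ≈ 0.029.

0.029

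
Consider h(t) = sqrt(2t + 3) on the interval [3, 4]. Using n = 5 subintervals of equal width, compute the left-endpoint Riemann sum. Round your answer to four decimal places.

3.1292

Δt = (4 − 3)/5 = 0.2.
Left endpoints: 3, 3.2, 3.4, 3.6, 3.8.
h(3) ≈ 3.0000, h(3.2) ≈ 3.0659, h(3.4) ≈ 3.1305, h(3.6) ≈ 3.1937, h(3.8) ≈ 3.2558.
Sum = Δt · [h(3) + h(3.2) + h(3.4) + h(3.6) + h(3.8)].
Sum ≈ 3.1292.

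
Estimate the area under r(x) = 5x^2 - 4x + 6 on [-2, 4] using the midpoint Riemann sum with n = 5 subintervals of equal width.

Δx = (4 − (-2))/5 = 1.2.
Midpoints: -1.4, -0.2, 1, 2.2, 3.4.
r(-1.4) = 21.4, r(-0.2) = 7, r(1) = 7, r(2.2) = 21.4, r(3.4) = 50.2.
Sum = Δx · [r(-1.4) + r(-0.2) + r(1) + r(2.2) + r(3.4)].
Sum = 128.4.

128.4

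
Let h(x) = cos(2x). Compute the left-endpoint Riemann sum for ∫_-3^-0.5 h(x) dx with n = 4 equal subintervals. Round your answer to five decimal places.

Δx = (-0.5 − (-3))/4 = 0.625.
Left endpoints: -3, -2.375, -1.75, -1.125.
h(-3) ≈ 0.96017, h(-2.375) ≈ 0.03760, h(-1.75) ≈ -0.93646, h(-1.125) ≈ -0.62817.
Sum = Δx · [h(-3) + h(-2.375) + h(-1.75) + h(-1.125)].
Sum ≈ -0.35429.

-0.35429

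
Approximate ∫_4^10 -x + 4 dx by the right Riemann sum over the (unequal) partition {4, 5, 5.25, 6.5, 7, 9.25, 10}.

Subinterval widths: 1, 0.25, 1.25, 0.5, 2.25, 0.75.
Right endpoints: 5, 5.25, 6.5, 7, 9.25, 10.
f(5) = -1, f(5.25) = -1.25, f(6.5) = -2.5, f(7) = -3, f(9.25) = -5.25, f(10) = -6.
Sum = Σ Δx_i · f(x_i).
Sum = -22.25.

-22.25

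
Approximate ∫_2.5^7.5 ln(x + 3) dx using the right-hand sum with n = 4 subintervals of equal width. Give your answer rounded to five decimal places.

Δx = (7.5 − 2.5)/4 = 1.25.
Right endpoints: 3.75, 5, 6.25, 7.5.
f(3.75) ≈ 1.90954, f(5) ≈ 2.07944, f(6.25) ≈ 2.22462, f(7.5) ≈ 2.35138.
Sum = Δx · [f(3.75) + f(5) + f(6.25) + f(7.5)].
Sum ≈ 10.70623.

10.70623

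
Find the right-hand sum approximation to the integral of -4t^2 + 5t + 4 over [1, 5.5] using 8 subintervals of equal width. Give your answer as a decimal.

-156.90234375

Δt = (5.5 − 1)/8 = 0.5625.
Right endpoints: 1.5625, 2.125, 2.6875, 3.25, 3.8125, 4.375, 4.9375, 5.5.
f(1.5625) = 2.046875, f(2.125) = -3.4375, f(2.6875) = -11.453125, f(3.25) = -22, f(3.8125) = -35.078125, f(4.375) = -50.6875, f(4.9375) = -68.828125, f(5.5) = -89.5.
Sum = Δt · [f(1.5625) + f(2.125) + f(2.6875) + ...].
Sum = -156.90234375.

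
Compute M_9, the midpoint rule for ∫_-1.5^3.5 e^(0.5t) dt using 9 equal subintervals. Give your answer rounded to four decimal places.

Δt = (3.5 − (-1.5))/9 = 5/9.
Midpoints: -11/9, -2/3, -1/9, 4/9, 1, 14/9, 19/9, 8/3, 29/9.
f(-11/9) ≈ 0.5427, f(-2/3) ≈ 0.7165, f(-1/9) ≈ 0.9460, f(4/9) ≈ 1.2488, f(1) ≈ 1.6487, f(14/9) ≈ 2.1766, f(19/9) ≈ 2.8736, f(8/3) ≈ 3.7937, f(29/9) ≈ 5.0084.
Sum = Δt · [f(-11/9) + f(-2/3) + f(-1/9) + ...].
Sum ≈ 10.5306.

10.5306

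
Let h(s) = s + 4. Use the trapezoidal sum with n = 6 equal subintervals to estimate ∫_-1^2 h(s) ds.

Δs = (2 − (-1))/6 = 0.5.
h(-1) = 3, h(-0.5) = 3.5, h(0) = 4, h(0.5) = 4.5, h(1) = 5, h(1.5) = 5.5, h(2) = 6.
T_6 = (Δs/2)·[h(s_0) + 2h(s_1) + ... + 2h(s_{5}) + h(s_6)].
Sum = 13.5.

13.5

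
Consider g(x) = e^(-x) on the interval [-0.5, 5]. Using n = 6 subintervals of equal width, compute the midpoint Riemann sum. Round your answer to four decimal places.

1.5859

Δx = (5 − (-0.5))/6 = 11/12.
Midpoints: -1/24, 0.875, 43/24, 65/24, 3.625, 109/24.
g(-1/24) ≈ 1.0425, g(0.875) ≈ 0.4169, g(43/24) ≈ 0.1667, g(65/24) ≈ 0.0666, g(3.625) ≈ 0.0266, g(109/24) ≈ 0.0107.
Sum = Δx · [g(-1/24) + g(0.875) + g(43/24) + ...].
Sum ≈ 1.5859.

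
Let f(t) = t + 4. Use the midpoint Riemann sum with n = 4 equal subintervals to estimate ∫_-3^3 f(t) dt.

24

Δt = (3 − (-3))/4 = 1.5.
Midpoints: -2.25, -0.75, 0.75, 2.25.
f(-2.25) = 1.75, f(-0.75) = 3.25, f(0.75) = 4.75, f(2.25) = 6.25.
Sum = Δt · [f(-2.25) + f(-0.75) + f(0.75) + f(2.25)].
Sum = 24.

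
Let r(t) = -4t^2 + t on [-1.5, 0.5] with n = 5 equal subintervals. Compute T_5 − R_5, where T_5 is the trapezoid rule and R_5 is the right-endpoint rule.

T_5 = -5.88.
R_5 = -3.88.
T_5 − R_5 = -2.

-2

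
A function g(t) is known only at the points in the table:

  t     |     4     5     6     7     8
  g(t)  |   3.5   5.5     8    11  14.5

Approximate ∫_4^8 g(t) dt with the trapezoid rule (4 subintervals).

33.5

Δt = 1.
T_4 = (1/2)·[3.5 + 2·5.5 + 2·8 + 2·11 + 14.5] = 33.5.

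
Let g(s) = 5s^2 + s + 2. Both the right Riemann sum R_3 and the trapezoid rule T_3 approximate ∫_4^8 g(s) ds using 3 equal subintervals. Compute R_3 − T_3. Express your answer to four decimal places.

162.6667

R_3 ≈ 947.259259.
T_3 ≈ 784.592593.
R_3 − T_3 ≈ 162.6667.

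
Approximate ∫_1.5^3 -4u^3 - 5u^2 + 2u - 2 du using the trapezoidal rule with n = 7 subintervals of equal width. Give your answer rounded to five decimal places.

-111.92985

Δu = (3 − 1.5)/7 = 3/14.
f(1.5) = -23.75, f(12/7) = -11462/343, f(27/14) = -62333/1372, f(15/7) = -20591/343, f(33/14) = -106265/1372, f(18/7) = -33590/343, f(39/14) = -166973/1372, f(3) = -149.
T_7 = (Δu/2)·[f(u_0) + 2f(u_1) + ... + 2f(u_{6}) + f(u_7)].
Sum ≈ -111.92985.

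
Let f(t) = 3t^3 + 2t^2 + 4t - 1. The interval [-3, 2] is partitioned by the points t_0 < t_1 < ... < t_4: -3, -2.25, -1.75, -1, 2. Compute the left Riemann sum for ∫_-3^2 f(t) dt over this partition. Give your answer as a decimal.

Subinterval widths: 0.75, 0.5, 0.75, 3.
Left endpoints: -3, -2.25, -1.75, -1.
f(-3) = -76, f(-2.25) = -34.046875, f(-1.75) = -17.953125, f(-1) = -6.
Sum = Σ Δt_i · f(t_i).
Sum = -105.48828125.

-105.48828125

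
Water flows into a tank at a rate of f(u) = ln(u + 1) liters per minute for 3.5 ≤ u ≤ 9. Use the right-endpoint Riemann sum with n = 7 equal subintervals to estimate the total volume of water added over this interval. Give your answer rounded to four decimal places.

Δu = (9 − 3.5)/7 = 11/14.
Right endpoints: 30/7, 71/14, 41/7, 93/14, 52/7, 115/14, 9.
f(30/7) ≈ 1.6650, f(71/14) ≈ 1.8036, f(41/7) ≈ 1.9253, f(93/14) ≈ 2.0338, f(52/7) ≈ 2.1316, f(115/14) ≈ 2.2208, f(9) ≈ 2.3026.
Sum = Δu · [f(30/7) + f(71/14) + f(41/7) + ...].
Sum ≈ 11.0649.

11.0649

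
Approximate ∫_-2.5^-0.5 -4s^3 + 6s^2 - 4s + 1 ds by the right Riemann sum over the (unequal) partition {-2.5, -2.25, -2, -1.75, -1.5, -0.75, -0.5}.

Subinterval widths: 0.25, 0.25, 0.25, 0.25, 0.75, 0.25.
Right endpoints: -2.25, -2, -1.75, -1.5, -0.75, -0.5.
f(-2.25) = 85.9375, f(-2) = 65, f(-1.75) = 47.8125, f(-1.5) = 34, f(-0.75) = 9.0625, f(-0.5) = 5.
Sum = Σ Δs_i · f(s_i).
Sum = 66.234375.

66.234375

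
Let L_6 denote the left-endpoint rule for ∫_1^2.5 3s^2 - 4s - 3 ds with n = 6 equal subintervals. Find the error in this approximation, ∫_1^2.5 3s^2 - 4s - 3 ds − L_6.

Exact integral: ∫_1^2.5 f(s) ds = -0.375.
L_6 = -1.546875.
Error = -0.375 − (-1.546875) = 1.171875.

1.171875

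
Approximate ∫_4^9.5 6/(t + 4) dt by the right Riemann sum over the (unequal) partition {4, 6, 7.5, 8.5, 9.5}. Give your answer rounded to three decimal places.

2.907

Subinterval widths: 2, 1.5, 1, 1.
Right endpoints: 6, 7.5, 8.5, 9.5.
f(6) = 0.6, f(7.5) = 12/23, f(8.5) = 0.48, f(9.5) = 4/9.
Sum = Σ Δt_i · f(t_i).
Sum ≈ 2.907.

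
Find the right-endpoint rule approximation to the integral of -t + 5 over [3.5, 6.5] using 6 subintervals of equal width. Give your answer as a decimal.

-0.75

Δt = (6.5 − 3.5)/6 = 0.5.
Right endpoints: 4, 4.5, 5, 5.5, 6, 6.5.
f(4) = 1, f(4.5) = 0.5, f(5) = 0, f(5.5) = -0.5, f(6) = -1, f(6.5) = -1.5.
Sum = Δt · [f(4) + f(4.5) + f(5) + ...].
Sum = -0.75.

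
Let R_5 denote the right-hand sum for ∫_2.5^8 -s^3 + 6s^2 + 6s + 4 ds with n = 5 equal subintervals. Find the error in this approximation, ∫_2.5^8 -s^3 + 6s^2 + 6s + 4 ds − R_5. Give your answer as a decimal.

75.095625

Exact integral: ∫_2.5^8 f(s) ds = 173.765625.
R_5 = 98.67.
Error = 173.765625 − 98.67 = 75.095625.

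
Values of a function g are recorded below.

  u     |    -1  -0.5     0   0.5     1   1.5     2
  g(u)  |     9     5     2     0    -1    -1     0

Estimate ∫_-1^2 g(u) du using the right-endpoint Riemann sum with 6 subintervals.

Δu = 0.5.
Sum = 0.5·[5 + 2 + 0 + (-1) + (-1) + 0] = 2.5.

2.5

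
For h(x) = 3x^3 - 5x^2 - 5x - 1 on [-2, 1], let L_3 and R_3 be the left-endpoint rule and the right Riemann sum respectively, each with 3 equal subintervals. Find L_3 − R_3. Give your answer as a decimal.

L_3 = -40.
R_3 = -13.
L_3 − R_3 = -27.

-27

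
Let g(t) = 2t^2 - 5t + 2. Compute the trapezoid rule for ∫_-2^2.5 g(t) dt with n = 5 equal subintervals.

Δt = (2.5 − (-2))/5 = 0.9.
g(-2) = 20, g(-1.1) = 9.92, g(-0.2) = 3.08, g(0.7) = -0.52, g(1.6) = -0.88, g(2.5) = 2.
T_5 = (Δt/2)·[g(t_0) + 2g(t_1) + ... + 2g(t_{4}) + g(t_5)].
Sum = 20.34.

20.34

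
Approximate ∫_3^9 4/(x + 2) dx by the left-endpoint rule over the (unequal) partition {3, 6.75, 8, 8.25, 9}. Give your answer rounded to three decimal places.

Subinterval widths: 3.75, 1.25, 0.25, 0.75.
Left endpoints: 3, 6.75, 8, 8.25.
f(3) = 0.8, f(6.75) = 16/35, f(8) = 0.4, f(8.25) = 16/41.
Sum = Σ Δx_i · f(x_i).
Sum ≈ 3.964.

3.964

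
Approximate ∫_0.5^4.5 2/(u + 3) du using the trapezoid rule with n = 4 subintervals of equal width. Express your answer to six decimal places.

1.534821

Δu = (4.5 − 0.5)/4 = 1.
f(0.5) = 4/7, f(1.5) = 4/9, f(2.5) = 4/11, f(3.5) = 4/13, f(4.5) = 4/15.
T_4 = (Δu/2)·[f(u_0) + 2f(u_1) + 2f(u_2) + 2f(u_3) + f(u_4)].
Sum ≈ 1.534821.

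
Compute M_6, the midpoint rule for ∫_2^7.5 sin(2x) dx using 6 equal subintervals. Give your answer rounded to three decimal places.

Δx = (7.5 − 2)/6 = 11/12.
Midpoints: 59/24, 3.375, 103/24, 125/24, 6.125, 169/24.
f(59/24) ≈ -0.979, f(3.375) ≈ 0.450, f(103/24) ≈ 0.746, f(125/24) ≈ -0.837, f(6.125) ≈ -0.311, f(169/24) ≈ 0.999.
Sum = Δx · [f(59/24) + f(3.375) + f(103/24) + ...].
Sum ≈ 0.061.

0.061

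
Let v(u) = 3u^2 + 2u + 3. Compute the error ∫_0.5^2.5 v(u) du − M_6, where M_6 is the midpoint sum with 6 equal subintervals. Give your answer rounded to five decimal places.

0.05556

Exact integral: ∫_0.5^2.5 v(u) du = 27.5.
M_6 ≈ 27.4444444.
Error ≈ 27.5 − 27.4444444 ≈ 0.05556.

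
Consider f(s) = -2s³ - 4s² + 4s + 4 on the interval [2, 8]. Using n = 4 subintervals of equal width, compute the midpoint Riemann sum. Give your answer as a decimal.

Δs = (8 − 2)/4 = 1.5.
Midpoints: 2.75, 4.25, 5.75, 7.25.
f(2.75) = -56.84375, f(4.25) = -204.78125, f(5.75) = -485.46875, f(7.25) = -939.40625.
Sum = Δs · [f(2.75) + f(4.25) + f(5.75) + f(7.25)].
Sum = -2529.75.

-2529.75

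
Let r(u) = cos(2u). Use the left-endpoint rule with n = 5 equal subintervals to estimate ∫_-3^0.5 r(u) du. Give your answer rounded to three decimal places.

Δu = (0.5 − (-3))/5 = 0.7.
Left endpoints: -3, -2.3, -1.6, -0.9, -0.2.
r(-3) ≈ 0.960, r(-2.3) ≈ -0.112, r(-1.6) ≈ -0.998, r(-0.9) ≈ -0.227, r(-0.2) ≈ 0.921.
Sum = Δu · [r(-3) + r(-2.3) + r(-1.6) + r(-0.9) + r(-0.2)].
Sum ≈ 0.381.

0.381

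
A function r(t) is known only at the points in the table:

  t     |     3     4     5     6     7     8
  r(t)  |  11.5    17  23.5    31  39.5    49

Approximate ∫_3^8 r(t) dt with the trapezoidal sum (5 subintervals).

141.25

Δt = 1.
T_5 = (1/2)·[11.5 + 2·17 + 2·23.5 + 2·31 + 2·39.5 + 49] = 141.25.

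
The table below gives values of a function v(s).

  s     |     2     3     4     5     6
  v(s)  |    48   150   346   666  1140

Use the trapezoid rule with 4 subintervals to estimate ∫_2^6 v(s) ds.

Δs = 1.
T_4 = (1/2)·[48 + 2·150 + 2·346 + 2·666 + 1140] = 1756.

1756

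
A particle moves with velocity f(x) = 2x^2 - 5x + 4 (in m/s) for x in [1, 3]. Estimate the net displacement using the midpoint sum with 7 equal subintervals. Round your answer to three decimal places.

Δx = (3 − 1)/7 = 2/7.
Midpoints: 8/7, 10/7, 12/7, 2, 16/7, 18/7, 20/7.
f(8/7) = 44/49, f(10/7) = 46/49, f(12/7) = 64/49, f(2) = 2, f(16/7) = 148/49, f(18/7) = 214/49, f(20/7) = 296/49.
Sum = Δx · [f(8/7) + f(10/7) + f(12/7) + ...].
Sum ≈ 5.306.

5.306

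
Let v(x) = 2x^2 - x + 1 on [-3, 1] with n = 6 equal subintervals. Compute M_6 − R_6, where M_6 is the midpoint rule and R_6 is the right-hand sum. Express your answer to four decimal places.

5.7778

M_6 ≈ 26.370370.
R_6 ≈ 20.592593.
M_6 − R_6 ≈ 5.7778.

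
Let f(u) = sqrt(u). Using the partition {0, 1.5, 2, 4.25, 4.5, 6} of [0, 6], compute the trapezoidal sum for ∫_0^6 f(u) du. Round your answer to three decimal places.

9.440

Subinterval widths: 1.5, 0.5, 2.25, 0.25, 1.5.
f(0) ≈ 0.000, f(1.5) ≈ 1.225, f(2) ≈ 1.414, f(4.25) ≈ 2.062, f(4.5) ≈ 2.121, f(6) ≈ 2.449.
On each subinterval the trapezoid contributes (Δu_i/2)·[f(u_{i-1}) + f(u_i)].
Sum ≈ 9.440.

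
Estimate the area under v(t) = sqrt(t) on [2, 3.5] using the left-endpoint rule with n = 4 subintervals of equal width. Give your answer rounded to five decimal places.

2.39302

Δt = (3.5 − 2)/4 = 0.375.
Left endpoints: 2, 2.375, 2.75, 3.125.
v(2) ≈ 1.41421, v(2.375) ≈ 1.54110, v(2.75) ≈ 1.65831, v(3.125) ≈ 1.76777.
Sum = Δt · [v(2) + v(2.375) + v(2.75) + v(3.125)].
Sum ≈ 2.39302.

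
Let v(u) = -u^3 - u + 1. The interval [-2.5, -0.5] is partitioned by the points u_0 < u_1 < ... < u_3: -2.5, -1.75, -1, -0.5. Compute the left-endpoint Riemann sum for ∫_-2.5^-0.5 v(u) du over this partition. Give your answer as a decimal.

21.92578125

Subinterval widths: 0.75, 0.75, 0.5.
Left endpoints: -2.5, -1.75, -1.
v(-2.5) = 19.125, v(-1.75) = 8.109375, v(-1) = 3.
Sum = Σ Δu_i · v(u_i).
Sum = 21.92578125.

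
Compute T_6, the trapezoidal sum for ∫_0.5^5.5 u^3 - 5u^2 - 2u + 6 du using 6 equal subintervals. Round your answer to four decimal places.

Δu = (5.5 − 0.5)/6 = 5/6.
f(0.5) = 3.875, f(4/3) = -86/27, f(13/6) = -2513/216, f(3) = -18, f(23/6) = -4063/216, f(14/3) = -286/27, f(5.5) = 10.125.
T_6 = (Δu/2)·[f(u_0) + 2f(u_1) + ... + 2f(u_{5}) + f(u_6)].
Sum ≈ -46.0185.

-46.0185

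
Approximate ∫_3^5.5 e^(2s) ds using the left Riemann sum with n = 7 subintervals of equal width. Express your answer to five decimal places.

20369.22310

Δs = (5.5 − 3)/7 = 5/14.
Left endpoints: 3, 47/14, 26/7, 57/14, 31/7, 67/14, 36/7.
f(3) ≈ 403.42879, f(47/14) ≈ 824.09492, f(26/7) ≈ 1683.40100, f(57/14) ≈ 3438.72879, f(31/7) ≈ 7024.38438, f(67/14) ≈ 14348.90012, f(36/7) ≈ 29310.88670.
Sum = Δs · [f(3) + f(47/14) + f(26/7) + ...].
Sum ≈ 20369.22310.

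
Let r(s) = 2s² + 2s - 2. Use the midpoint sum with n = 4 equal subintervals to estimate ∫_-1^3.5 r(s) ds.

30.55078125

Δs = (3.5 − (-1))/4 = 1.125.
Midpoints: -0.4375, 0.6875, 1.8125, 2.9375.
r(-0.4375) = -2.4921875, r(0.6875) = 0.3203125, r(1.8125) = 8.1953125, r(2.9375) = 21.1328125.
Sum = Δs · [r(-0.4375) + r(0.6875) + r(1.8125) + r(2.9375)].
Sum = 30.55078125.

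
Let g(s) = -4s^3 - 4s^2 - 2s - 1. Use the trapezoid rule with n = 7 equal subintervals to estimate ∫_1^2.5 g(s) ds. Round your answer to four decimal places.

Δs = (2.5 − 1)/7 = 3/14.
g(1) = -11, g(17/14) = -11311/686, g(10/7) = -8123/343, g(23/14) = -22513/686, g(13/7) = -15137/343, g(29/14) = -39691/686, g(16/7) = -25463/343, g(2.5) = -93.5.
T_7 = (Δs/2)·[g(s_0) + 2g(s_1) + ... + 2g(s_{6}) + g(s_7)].
Sum ≈ -64.5995.

-64.5995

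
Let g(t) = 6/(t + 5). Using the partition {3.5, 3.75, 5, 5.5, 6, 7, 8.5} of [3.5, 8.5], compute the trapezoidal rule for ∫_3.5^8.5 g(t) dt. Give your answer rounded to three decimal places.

Subinterval widths: 0.25, 1.25, 0.5, 0.5, 1, 1.5.
g(3.5) = 12/17, g(3.75) = 24/35, g(5) = 0.6, g(5.5) = 4/7, g(6) = 6/11, g(7) = 0.5, g(8.5) = 4/9.
On each subinterval the trapezoid contributes (Δt_i/2)·[g(t_{i-1}) + g(t_i)].
Sum ≈ 2.781.

2.781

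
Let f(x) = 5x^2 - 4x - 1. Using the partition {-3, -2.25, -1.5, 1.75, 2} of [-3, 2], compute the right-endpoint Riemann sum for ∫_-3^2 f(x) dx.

Subinterval widths: 0.75, 0.75, 3.25, 0.25.
Right endpoints: -2.25, -1.5, 1.75, 2.
f(-2.25) = 33.3125, f(-1.5) = 16.25, f(1.75) = 7.3125, f(2) = 11.
Sum = Σ Δx_i · f(x_i).
Sum = 63.6875.

63.6875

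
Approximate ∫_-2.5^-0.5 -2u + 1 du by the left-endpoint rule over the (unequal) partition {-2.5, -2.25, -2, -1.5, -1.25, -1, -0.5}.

8.75

Subinterval widths: 0.25, 0.25, 0.5, 0.25, 0.25, 0.5.
Left endpoints: -2.5, -2.25, -2, -1.5, -1.25, -1.
f(-2.5) = 6, f(-2.25) = 5.5, f(-2) = 5, f(-1.5) = 4, f(-1.25) = 3.5, f(-1) = 3.
Sum = Σ Δu_i · f(u_i).
Sum = 8.75.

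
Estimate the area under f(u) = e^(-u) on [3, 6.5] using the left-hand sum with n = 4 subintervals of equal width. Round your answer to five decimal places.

Δu = (6.5 − 3)/4 = 0.875.
Left endpoints: 3, 3.875, 4.75, 5.625.
f(3) ≈ 0.04979, f(3.875) ≈ 0.02075, f(4.75) ≈ 0.00865, f(5.625) ≈ 0.00361.
Sum = Δu · [f(3) + f(3.875) + f(4.75) + f(5.625)].
Sum ≈ 0.07245.

0.07245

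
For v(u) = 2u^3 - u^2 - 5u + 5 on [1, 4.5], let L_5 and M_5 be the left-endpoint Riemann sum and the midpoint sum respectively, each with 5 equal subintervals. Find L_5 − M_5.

L_5 = 98.07.
M_5 = 141.649375.
L_5 − M_5 = -43.579375.

-43.579375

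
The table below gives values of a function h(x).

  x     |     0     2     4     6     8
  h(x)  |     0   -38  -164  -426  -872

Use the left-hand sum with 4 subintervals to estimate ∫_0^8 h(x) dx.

Δx = 2.
Sum = 2·[0 + (-38) + (-164) + (-426)] = -1256.

-1256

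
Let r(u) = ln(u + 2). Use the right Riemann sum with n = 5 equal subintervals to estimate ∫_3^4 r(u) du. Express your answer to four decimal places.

Δu = (4 − 3)/5 = 0.2.
Right endpoints: 3.2, 3.4, 3.6, 3.8, 4.
r(3.2) ≈ 1.6487, r(3.4) ≈ 1.6864, r(3.6) ≈ 1.7228, r(3.8) ≈ 1.7579, r(4) ≈ 1.7918.
Sum = Δu · [r(3.2) + r(3.4) + r(3.6) + r(3.8) + r(4)].
Sum ≈ 1.7215.

1.7215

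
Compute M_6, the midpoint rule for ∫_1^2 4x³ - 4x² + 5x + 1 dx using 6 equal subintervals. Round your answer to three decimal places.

Δx = (2 − 1)/6 = 1/6.
Midpoints: 13/12, 1.25, 17/12, 19/12, 1.75, 23/12.
f(13/12) = 2941/432, f(1.25) = 8.8125, f(17/12) = 4937/432, f(19/12) = 6379/432, f(1.75) = 18.9375, f(23/12) = 10391/432.
Sum = Δx · [f(13/12) + f(1.25) + f(17/12) + ...].
Sum ≈ 14.134.

14.134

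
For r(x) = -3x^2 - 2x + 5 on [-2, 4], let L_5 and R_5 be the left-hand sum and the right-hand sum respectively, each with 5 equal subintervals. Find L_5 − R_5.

L_5 = -29.52.
R_5 = -87.12.
L_5 − R_5 = 57.6.

57.6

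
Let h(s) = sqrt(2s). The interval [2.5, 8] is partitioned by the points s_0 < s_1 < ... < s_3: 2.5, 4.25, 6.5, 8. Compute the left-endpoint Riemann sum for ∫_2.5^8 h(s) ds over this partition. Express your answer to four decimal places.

15.8813

Subinterval widths: 1.75, 2.25, 1.5.
Left endpoints: 2.5, 4.25, 6.5.
h(2.5) ≈ 2.2361, h(4.25) ≈ 2.9155, h(6.5) ≈ 3.6056.
Sum = Σ Δs_i · h(s_i).
Sum ≈ 15.8813.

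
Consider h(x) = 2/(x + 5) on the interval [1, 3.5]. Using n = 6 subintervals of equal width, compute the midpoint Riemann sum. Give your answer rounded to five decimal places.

Δx = (3.5 − 1)/6 = 5/12.
Midpoints: 29/24, 1.625, 49/24, 59/24, 2.875, 79/24.
h(29/24) = 48/149, h(1.625) = 16/53, h(49/24) = 48/169, h(59/24) = 48/179, h(2.875) = 16/63, h(79/24) = 48/199.
Sum = Δx · [h(29/24) + h(1.625) + h(49/24) + ...].
Sum ≈ 0.69641.

0.69641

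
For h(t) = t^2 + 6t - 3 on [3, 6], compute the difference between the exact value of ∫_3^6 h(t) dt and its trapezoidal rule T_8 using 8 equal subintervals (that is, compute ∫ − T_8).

-0.0703125

Exact integral: ∫_3^6 h(t) dt = 135.
T_8 = 135.0703125.
Error = 135 − 135.0703125 = -0.0703125.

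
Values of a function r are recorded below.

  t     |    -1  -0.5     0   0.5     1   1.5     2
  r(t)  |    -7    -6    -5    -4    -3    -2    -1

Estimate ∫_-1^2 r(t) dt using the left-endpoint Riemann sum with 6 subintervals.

-13.5

Δt = 0.5.
Sum = 0.5·[(-7) + (-6) + (-5) + (-4) + (-3) + (-2)] = -13.5.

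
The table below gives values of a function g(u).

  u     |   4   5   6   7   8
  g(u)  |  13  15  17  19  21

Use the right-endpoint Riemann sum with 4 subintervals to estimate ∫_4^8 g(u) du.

Δu = 1.
Sum = 1·[15 + 17 + 19 + 21] = 72.

72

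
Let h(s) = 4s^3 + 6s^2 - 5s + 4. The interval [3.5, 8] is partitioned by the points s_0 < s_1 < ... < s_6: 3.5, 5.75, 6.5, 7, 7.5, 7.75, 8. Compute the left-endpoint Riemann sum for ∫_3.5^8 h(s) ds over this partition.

3745.4375

Subinterval widths: 2.25, 0.75, 0.5, 0.5, 0.25, 0.25.
Left endpoints: 3.5, 5.75, 6.5, 7, 7.5, 7.75.
h(3.5) = 231.5, h(5.75) = 934.0625, h(6.5) = 1323.5, h(7) = 1635, h(7.5) = 1991.5, h(7.75) = 2187.5625.
Sum = Σ Δs_i · h(s_i).
Sum = 3745.4375.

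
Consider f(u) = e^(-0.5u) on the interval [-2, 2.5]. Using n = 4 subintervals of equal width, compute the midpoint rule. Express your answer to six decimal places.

Δu = (2.5 − (-2))/4 = 1.125.
Midpoints: -1.4375, -0.3125, 0.8125, 1.9375.
f(-1.4375) ≈ 2.051867, f(-0.3125) ≈ 1.169118, f(0.8125) ≈ 0.666144, f(1.9375) ≈ 0.379557.
Sum = Δu · [f(-1.4375) + f(-0.3125) + f(0.8125) + f(1.9375)].
Sum ≈ 4.800022.

4.800022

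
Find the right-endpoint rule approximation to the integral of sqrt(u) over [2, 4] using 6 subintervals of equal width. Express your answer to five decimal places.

3.54439

Δu = (4 − 2)/6 = 1/3.
Right endpoints: 7/3, 8/3, 3, 10/3, 11/3, 4.
f(7/3) ≈ 1.52753, f(8/3) ≈ 1.63299, f(3) ≈ 1.73205, f(10/3) ≈ 1.82574, f(11/3) ≈ 1.91485, f(4) ≈ 2.00000.
Sum = Δu · [f(7/3) + f(8/3) + f(3) + ...].
Sum ≈ 3.54439.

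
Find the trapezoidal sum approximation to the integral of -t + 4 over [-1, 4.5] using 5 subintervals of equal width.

Δt = (4.5 − (-1))/5 = 1.1.
f(-1) = 5, f(0.1) = 3.9, f(1.2) = 2.8, f(2.3) = 1.7, f(3.4) = 0.6, f(4.5) = -0.5.
T_5 = (Δt/2)·[f(t_0) + 2f(t_1) + ... + 2f(t_{4}) + f(t_5)].
Sum = 12.375.

12.375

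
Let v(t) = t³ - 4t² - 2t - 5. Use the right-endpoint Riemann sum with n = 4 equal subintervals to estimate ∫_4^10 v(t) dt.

Δt = (10 − 4)/4 = 1.5.
Right endpoints: 5.5, 7, 8.5, 10.
v(5.5) = 29.375, v(7) = 128, v(8.5) = 303.125, v(10) = 575.
Sum = Δt · [v(5.5) + v(7) + v(8.5) + v(10)].
Sum = 1553.25.

1553.25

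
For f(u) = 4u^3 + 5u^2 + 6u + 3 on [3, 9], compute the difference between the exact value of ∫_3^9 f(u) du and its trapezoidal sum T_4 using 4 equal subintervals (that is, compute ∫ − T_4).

-173.25

Exact integral: ∫_3^9 f(u) du = 7884.
T_4 = 8057.25.
Error = 7884 − 8057.25 = -173.25.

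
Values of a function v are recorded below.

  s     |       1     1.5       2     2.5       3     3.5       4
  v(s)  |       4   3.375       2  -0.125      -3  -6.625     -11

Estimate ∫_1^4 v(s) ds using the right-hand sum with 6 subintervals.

Δs = 0.5.
Sum = 0.5·[3.375 + 2 + (-0.125) + (-3) + (-6.625) + (-11)] = -7.6875.

-7.6875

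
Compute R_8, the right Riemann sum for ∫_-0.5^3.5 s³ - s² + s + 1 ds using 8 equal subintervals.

42.5

Δs = (3.5 − (-0.5))/8 = 0.5.
Right endpoints: 0, 0.5, 1, 1.5, 2, 2.5, 3, 3.5.
f(0) = 1, f(0.5) = 1.375, f(1) = 2, f(1.5) = 3.625, f(2) = 7, f(2.5) = 12.875, f(3) = 22, f(3.5) = 35.125.
Sum = Δs · [f(0) + f(0.5) + f(1) + ...].
Sum = 42.5.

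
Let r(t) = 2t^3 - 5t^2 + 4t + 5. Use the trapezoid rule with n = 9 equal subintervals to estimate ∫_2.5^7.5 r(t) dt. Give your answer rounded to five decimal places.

Δt = (7.5 − 2.5)/9 = 5/9.
r(2.5) = 15, r(55/18) = 40235/1458, r(65/18) = 35300/729, r(25/6) = 4295/54, r(85/18) = 89665/729, r(95/18) = 263695/1458, r(35/6) = 6890/27, r(115/18) = 507425/1458, r(125/18) = 336395/729, r(7.5) = 597.5.
T_9 = (Δt/2)·[r(t_0) + 2r(t_1) + ... + 2r(t_{8}) + r(t_9)].
Sum ≈ 1016.84671.

1016.84671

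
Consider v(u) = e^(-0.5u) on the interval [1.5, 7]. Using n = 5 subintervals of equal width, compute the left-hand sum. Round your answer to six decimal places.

1.149712

Δu = (7 − 1.5)/5 = 1.1.
Left endpoints: 1.5, 2.6, 3.7, 4.8, 5.9.
v(1.5) ≈ 0.472367, v(2.6) ≈ 0.272532, v(3.7) ≈ 0.157237, v(4.8) ≈ 0.090718, v(5.9) ≈ 0.052340.
Sum = Δu · [v(1.5) + v(2.6) + v(3.7) + v(4.8) + v(5.9)].
Sum ≈ 1.149712.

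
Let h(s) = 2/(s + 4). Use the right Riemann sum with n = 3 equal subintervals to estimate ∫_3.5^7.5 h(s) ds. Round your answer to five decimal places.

0.79607

Δs = (7.5 − 3.5)/3 = 4/3.
Right endpoints: 29/6, 37/6, 7.5.
h(29/6) = 12/53, h(37/6) = 12/61, h(7.5) = 4/23.
Sum = Δs · [h(29/6) + h(37/6) + h(7.5)].
Sum ≈ 0.79607.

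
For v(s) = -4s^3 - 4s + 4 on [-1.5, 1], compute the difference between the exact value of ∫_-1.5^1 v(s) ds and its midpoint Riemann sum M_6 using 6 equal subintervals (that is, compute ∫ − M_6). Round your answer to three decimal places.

0.109

Exact integral: ∫_-1.5^1 v(s) ds = 16.5625.
M_6 ≈ 16.45399.
Error ≈ 16.5625 − 16.45399 ≈ 0.109.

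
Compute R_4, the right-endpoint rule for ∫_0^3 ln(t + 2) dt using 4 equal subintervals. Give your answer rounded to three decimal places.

Δt = (3 − 0)/4 = 0.75.
Right endpoints: 0.75, 1.5, 2.25, 3.
f(0.75) ≈ 1.012, f(1.5) ≈ 1.253, f(2.25) ≈ 1.447, f(3) ≈ 1.609.
Sum = Δt · [f(0.75) + f(1.5) + f(2.25) + f(3)].
Sum ≈ 3.991.

3.991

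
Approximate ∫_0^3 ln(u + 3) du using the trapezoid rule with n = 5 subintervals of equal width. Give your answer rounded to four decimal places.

Δu = (3 − 0)/5 = 0.6.
f(0) ≈ 1.0986, f(0.6) ≈ 1.2809, f(1.2) ≈ 1.4351, f(1.8) ≈ 1.5686, f(2.4) ≈ 1.6864, f(3) ≈ 1.7918.
T_5 = (Δu/2)·[f(u_0) + 2f(u_1) + ... + 2f(u_{4}) + f(u_5)].
Sum ≈ 4.4497.

4.4497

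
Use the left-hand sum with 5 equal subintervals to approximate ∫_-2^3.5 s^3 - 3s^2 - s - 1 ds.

Δs = (3.5 − (-2))/5 = 1.1.
Left endpoints: -2, -0.9, 0.2, 1.3, 2.4.
f(-2) = -19, f(-0.9) = -3.259, f(0.2) = -1.312, f(1.3) = -5.173, f(2.4) = -6.856.
Sum = Δs · [f(-2) + f(-0.9) + f(0.2) + f(1.3) + f(2.4)].
Sum = -39.16.

-39.16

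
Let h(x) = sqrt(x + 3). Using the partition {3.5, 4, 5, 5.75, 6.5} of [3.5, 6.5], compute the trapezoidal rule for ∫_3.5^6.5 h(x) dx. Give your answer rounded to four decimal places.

8.4709

Subinterval widths: 0.5, 1, 0.75, 0.75.
h(3.5) ≈ 2.5495, h(4) ≈ 2.6458, h(5) ≈ 2.8284, h(5.75) ≈ 2.9580, h(6.5) ≈ 3.0822.
On each subinterval the trapezoid contributes (Δx_i/2)·[h(x_{i-1}) + h(x_i)].
Sum ≈ 8.4709.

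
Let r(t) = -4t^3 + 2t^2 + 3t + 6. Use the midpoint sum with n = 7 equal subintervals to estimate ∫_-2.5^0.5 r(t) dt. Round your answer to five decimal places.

Δt = (0.5 − (-2.5))/7 = 3/7.
Midpoints: -16/7, -13/7, -10/7, -1, -4/7, -1/7, 2/7.
r(-16/7) = 19674/343, r(-13/7) = 11301/343, r(-10/7) = 5988/343, r(-1) = 9, r(-4/7) = 1950/343, r(-1/7) = 1929/343, r(2/7) = 2376/343.
Sum = Δt · [r(-16/7) + r(-13/7) + r(-10/7) + ...].
Sum ≈ 57.85714.

57.85714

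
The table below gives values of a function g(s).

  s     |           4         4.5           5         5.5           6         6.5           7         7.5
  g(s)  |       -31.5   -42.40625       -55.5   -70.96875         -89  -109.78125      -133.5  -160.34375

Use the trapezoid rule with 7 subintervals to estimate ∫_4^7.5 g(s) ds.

Δs = 0.5.
T_7 = (0.5/2)·[(-31.5) + 2·(-42.40625) + 2·(-55.5) + 2·(-70.96875) + 2·(-89) + 2·(-109.78125) + 2·(-133.5) + (-160.34375)] = -298.5390625.

-298.5390625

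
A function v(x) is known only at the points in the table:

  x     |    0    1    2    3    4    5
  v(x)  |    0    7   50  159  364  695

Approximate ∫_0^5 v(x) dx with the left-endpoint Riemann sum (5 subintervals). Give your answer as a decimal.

Δx = 1.
Sum = 1·[0 + 7 + 50 + 159 + 364] = 580.

580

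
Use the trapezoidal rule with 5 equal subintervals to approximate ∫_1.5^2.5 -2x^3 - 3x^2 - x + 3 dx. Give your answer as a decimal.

Δx = (2.5 − 1.5)/5 = 0.2.
f(1.5) = -12, f(1.7) = -17.196, f(1.9) = -23.448, f(2.1) = -30.852, f(2.3) = -39.504, f(2.5) = -49.5.
T_5 = (Δx/2)·[f(x_0) + 2f(x_1) + ... + 2f(x_{4}) + f(x_5)].
Sum = -28.35.

-28.35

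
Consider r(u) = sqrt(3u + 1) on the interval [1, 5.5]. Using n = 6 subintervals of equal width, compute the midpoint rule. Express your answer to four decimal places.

14.4997

Δu = (5.5 − 1)/6 = 0.75.
Midpoints: 1.375, 2.125, 2.875, 3.625, 4.375, 5.125.
r(1.375) ≈ 2.2638, r(2.125) ≈ 2.7157, r(2.875) ≈ 3.1024, r(3.625) ≈ 3.4460, r(4.375) ≈ 3.7583, r(5.125) ≈ 4.0466.
Sum = Δu · [r(1.375) + r(2.125) + r(2.875) + ...].
Sum ≈ 14.4997.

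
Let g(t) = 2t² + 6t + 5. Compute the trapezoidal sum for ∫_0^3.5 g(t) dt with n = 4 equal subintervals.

Δt = (3.5 − 0)/4 = 0.875.
g(0) = 5, g(0.875) = 11.78125, g(1.75) = 21.625, g(2.625) = 34.53125, g(3.5) = 50.5.
T_4 = (Δt/2)·[g(t_0) + 2g(t_1) + 2g(t_2) + 2g(t_3) + g(t_4)].
Sum = 83.7265625.

83.7265625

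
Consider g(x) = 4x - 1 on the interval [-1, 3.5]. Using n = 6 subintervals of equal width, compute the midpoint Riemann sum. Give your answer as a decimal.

Δx = (3.5 − (-1))/6 = 0.75.
Midpoints: -0.625, 0.125, 0.875, 1.625, 2.375, 3.125.
g(-0.625) = -3.5, g(0.125) = -0.5, g(0.875) = 2.5, g(1.625) = 5.5, g(2.375) = 8.5, g(3.125) = 11.5.
Sum = Δx · [g(-0.625) + g(0.125) + g(0.875) + ...].
Sum = 18.

18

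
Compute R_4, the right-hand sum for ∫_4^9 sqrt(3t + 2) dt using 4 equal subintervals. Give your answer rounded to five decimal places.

24.07498

Δt = (9 − 4)/4 = 1.25.
Right endpoints: 5.25, 6.5, 7.75, 9.
f(5.25) ≈ 4.21307, f(6.5) ≈ 4.63681, f(7.75) ≈ 5.02494, f(9) ≈ 5.38516.
Sum = Δt · [f(5.25) + f(6.5) + f(7.75) + f(9)].
Sum ≈ 24.07498.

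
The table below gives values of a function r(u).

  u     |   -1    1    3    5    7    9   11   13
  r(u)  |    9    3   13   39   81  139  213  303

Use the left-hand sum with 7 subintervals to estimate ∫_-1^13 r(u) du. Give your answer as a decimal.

Δu = 2.
Sum = 2·[9 + 3 + 13 + 39 + 81 + 139 + 213] = 994.

994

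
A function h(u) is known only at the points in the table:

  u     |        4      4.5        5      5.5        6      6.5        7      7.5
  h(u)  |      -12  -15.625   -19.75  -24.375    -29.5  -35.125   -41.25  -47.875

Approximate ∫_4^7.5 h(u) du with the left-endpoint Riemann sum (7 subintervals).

-88.8125

Δu = 0.5.
Sum = 0.5·[(-12) + (-15.625) + (-19.75) + (-24.375) + (-29.5) + (-35.125) + (-41.25)] = -88.8125.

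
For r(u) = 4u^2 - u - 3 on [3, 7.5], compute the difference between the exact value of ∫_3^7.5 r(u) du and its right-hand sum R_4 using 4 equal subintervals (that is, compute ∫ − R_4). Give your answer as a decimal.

Exact integral: ∫_3^7.5 r(u) du = 489.375.
R_4 = 596.953125.
Error = 489.375 − 596.953125 = -107.578125.

-107.578125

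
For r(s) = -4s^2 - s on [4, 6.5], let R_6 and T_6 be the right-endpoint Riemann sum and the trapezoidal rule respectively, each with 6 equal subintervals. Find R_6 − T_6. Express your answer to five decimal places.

-22.39583

R_6 ≈ -316.6435185.
T_6 ≈ -294.2476852.
R_6 − T_6 ≈ -22.39583.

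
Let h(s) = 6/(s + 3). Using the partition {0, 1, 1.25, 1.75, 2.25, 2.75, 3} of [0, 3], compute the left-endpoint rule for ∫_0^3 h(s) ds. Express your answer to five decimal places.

4.54476

Subinterval widths: 1, 0.25, 0.5, 0.5, 0.5, 0.25.
Left endpoints: 0, 1, 1.25, 1.75, 2.25, 2.75.
h(0) = 2, h(1) = 1.5, h(1.25) = 24/17, h(1.75) = 24/19, h(2.25) = 8/7, h(2.75) = 24/23.
Sum = Σ Δs_i · h(s_i).
Sum ≈ 4.54476.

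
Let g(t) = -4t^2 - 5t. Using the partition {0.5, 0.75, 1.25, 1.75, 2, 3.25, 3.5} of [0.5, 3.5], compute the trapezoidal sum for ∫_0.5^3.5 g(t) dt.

-88.5

Subinterval widths: 0.25, 0.5, 0.5, 0.25, 1.25, 0.25.
g(0.5) = -3.5, g(0.75) = -6, g(1.25) = -12.5, g(1.75) = -21, g(2) = -26, g(3.25) = -58.5, g(3.5) = -66.5.
On each subinterval the trapezoid contributes (Δt_i/2)·[g(t_{i-1}) + g(t_i)].
Sum = -88.5.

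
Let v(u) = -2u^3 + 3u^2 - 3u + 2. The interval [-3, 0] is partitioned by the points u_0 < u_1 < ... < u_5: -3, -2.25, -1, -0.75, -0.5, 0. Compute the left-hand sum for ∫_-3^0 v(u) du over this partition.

Subinterval widths: 0.75, 1.25, 0.25, 0.25, 0.5.
Left endpoints: -3, -2.25, -1, -0.75, -0.5.
v(-3) = 92, v(-2.25) = 46.71875, v(-1) = 10, v(-0.75) = 6.78125, v(-0.5) = 4.5.
Sum = Σ Δu_i · v(u_i).
Sum = 133.84375.

133.84375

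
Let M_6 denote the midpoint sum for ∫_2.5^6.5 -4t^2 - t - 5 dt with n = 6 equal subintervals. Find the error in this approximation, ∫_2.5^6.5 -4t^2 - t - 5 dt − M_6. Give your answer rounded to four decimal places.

Exact integral: ∫_2.5^6.5 f(t) dt ≈ -383.333333.
M_6 ≈ -382.740741.
Error ≈ -383.333333 − (-382.740741) ≈ -0.5926.

-0.5926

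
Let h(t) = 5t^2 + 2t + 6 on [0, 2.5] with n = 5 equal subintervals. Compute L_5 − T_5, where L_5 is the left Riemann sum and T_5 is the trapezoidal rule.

L_5 = 38.75.
T_5 = 47.8125.
L_5 − T_5 = -9.0625.

-9.0625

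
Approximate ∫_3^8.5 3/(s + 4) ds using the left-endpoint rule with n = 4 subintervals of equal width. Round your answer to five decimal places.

1.87569

Δs = (8.5 − 3)/4 = 1.375.
Left endpoints: 3, 4.375, 5.75, 7.125.
f(3) = 3/7, f(4.375) = 24/67, f(5.75) = 4/13, f(7.125) = 24/89.
Sum = Δs · [f(3) + f(4.375) + f(5.75) + f(7.125)].
Sum ≈ 1.87569.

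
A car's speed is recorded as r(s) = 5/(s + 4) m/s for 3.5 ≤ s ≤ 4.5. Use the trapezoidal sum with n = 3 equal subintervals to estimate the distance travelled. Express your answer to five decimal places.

Δs = (4.5 − 3.5)/3 = 1/3.
r(3.5) = 2/3, r(23/6) = 30/47, r(25/6) = 30/49, r(4.5) = 10/17.
T_3 = (Δs/2)·[r(s_0) + 2r(s_1) + 2r(s_2) + r(s_3)].
Sum ≈ 0.62600.

0.62600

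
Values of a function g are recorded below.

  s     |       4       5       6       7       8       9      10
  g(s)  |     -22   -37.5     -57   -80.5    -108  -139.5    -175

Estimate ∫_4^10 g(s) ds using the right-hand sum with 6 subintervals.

Δs = 1.
Sum = 1·[(-37.5) + (-57) + (-80.5) + (-108) + (-139.5) + (-175)] = -597.5.

-597.5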